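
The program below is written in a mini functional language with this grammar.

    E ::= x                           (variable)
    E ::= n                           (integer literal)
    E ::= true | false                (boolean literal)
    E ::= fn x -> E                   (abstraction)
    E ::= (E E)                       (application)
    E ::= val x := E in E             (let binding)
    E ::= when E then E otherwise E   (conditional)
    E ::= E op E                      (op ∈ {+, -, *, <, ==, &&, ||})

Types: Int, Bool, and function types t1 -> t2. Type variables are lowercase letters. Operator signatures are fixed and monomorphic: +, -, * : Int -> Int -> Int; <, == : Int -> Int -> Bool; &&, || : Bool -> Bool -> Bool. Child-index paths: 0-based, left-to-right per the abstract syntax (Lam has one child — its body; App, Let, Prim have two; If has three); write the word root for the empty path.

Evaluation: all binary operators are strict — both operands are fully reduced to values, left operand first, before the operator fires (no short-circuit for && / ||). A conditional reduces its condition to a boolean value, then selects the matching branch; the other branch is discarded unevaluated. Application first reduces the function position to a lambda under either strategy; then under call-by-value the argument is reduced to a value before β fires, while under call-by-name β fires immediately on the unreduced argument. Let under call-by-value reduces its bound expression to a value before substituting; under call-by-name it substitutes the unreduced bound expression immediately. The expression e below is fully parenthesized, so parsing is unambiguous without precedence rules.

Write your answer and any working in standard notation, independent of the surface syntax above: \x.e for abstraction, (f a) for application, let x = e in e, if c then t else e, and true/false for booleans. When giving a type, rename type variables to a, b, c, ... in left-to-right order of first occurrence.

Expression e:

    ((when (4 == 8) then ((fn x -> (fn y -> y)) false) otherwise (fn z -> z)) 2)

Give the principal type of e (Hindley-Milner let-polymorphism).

Working:
  unify Int ~ Int
  unify Int ~ Int
  unify Bool ~ Bool
y : b
\y._ : b -> b
\x._ : a -> b -> b
  unify a -> b -> b ~ Bool -> c
  unify a ~ Bool
  unify b -> b ~ c
_ _ : b -> b
z : d
\z._ : d -> d
  unify b -> b ~ d -> d
  unify b ~ d
  unify d ~ d
  unify d -> d ~ Int -> e
  unify d ~ Int
  unify Int ~ e
_ _ : Int

Answer: Int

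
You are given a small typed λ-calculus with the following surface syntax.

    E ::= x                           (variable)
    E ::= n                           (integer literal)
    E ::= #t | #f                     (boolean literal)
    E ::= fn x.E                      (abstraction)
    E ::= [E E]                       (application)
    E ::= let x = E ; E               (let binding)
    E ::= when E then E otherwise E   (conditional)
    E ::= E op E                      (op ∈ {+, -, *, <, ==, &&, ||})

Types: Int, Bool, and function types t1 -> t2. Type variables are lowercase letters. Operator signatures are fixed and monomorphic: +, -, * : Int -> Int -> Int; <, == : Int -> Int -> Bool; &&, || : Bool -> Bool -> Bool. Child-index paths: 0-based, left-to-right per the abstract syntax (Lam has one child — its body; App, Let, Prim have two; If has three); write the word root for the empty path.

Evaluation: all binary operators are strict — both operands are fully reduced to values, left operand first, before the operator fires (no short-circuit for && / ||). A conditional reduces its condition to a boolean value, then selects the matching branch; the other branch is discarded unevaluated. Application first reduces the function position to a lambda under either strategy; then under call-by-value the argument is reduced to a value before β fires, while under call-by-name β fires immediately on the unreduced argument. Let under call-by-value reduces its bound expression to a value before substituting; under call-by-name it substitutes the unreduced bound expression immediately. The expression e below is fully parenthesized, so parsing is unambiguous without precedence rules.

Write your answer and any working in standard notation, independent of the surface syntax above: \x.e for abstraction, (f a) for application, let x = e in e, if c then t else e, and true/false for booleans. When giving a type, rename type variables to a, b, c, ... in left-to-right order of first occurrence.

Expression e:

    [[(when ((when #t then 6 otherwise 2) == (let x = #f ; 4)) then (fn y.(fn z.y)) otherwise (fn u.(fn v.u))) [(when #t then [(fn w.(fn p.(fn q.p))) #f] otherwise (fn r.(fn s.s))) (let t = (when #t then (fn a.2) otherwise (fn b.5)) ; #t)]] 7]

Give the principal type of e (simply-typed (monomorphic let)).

Answer: Bool -> Bool

Derivation:
  unify Bool ~ Bool
  unify Int ~ Int
  unify Int ~ Int
let x : Bool
  unify Int ~ Int
  unify Bool ~ Bool
y : a
\z._ : b -> a
\y._ : a -> b -> a
u : c
\v._ : d -> c
\u._ : c -> d -> c
  unify a -> b -> a ~ c -> d -> c
  unify a ~ c
  unify b -> c ~ d -> c
  unify b ~ d
  unify c ~ c
  unify Bool ~ Bool
p : f
\q._ : g -> f
\p._ : f -> g -> f
\w._ : e -> f -> g -> f
  unify e -> f -> g -> f ~ Bool -> h
  unify e ~ Bool
  unify f -> g -> f ~ h
_ _ : f -> g -> f
s : j
\s._ : j -> j
\r._ : i -> j -> j
  unify f -> g -> f ~ i -> j -> j
  unify f ~ i
  unify g -> i ~ j -> j
  unify g ~ j
  unify i ~ j
  unify Bool ~ Bool
\a._ : k -> Int
\b._ : l -> Int
  unify k -> Int ~ l -> Int
  unify k ~ l
  unify Int ~ Int
let t : l -> Int
  unify j -> j -> j ~ Bool -> m
  unify j ~ Bool
  unify Bool -> Bool ~ m
_ _ : Bool -> Bool
  unify c -> d -> c ~ (Bool -> Bool) -> n
  unify c ~ Bool -> Bool
  unify d -> Bool -> Bool ~ n
_ _ : d -> Bool -> Bool
  unify d -> Bool -> Bool ~ Int -> o
  unify d ~ Int
  unify Bool -> Bool ~ o
_ _ : Bool -> Bool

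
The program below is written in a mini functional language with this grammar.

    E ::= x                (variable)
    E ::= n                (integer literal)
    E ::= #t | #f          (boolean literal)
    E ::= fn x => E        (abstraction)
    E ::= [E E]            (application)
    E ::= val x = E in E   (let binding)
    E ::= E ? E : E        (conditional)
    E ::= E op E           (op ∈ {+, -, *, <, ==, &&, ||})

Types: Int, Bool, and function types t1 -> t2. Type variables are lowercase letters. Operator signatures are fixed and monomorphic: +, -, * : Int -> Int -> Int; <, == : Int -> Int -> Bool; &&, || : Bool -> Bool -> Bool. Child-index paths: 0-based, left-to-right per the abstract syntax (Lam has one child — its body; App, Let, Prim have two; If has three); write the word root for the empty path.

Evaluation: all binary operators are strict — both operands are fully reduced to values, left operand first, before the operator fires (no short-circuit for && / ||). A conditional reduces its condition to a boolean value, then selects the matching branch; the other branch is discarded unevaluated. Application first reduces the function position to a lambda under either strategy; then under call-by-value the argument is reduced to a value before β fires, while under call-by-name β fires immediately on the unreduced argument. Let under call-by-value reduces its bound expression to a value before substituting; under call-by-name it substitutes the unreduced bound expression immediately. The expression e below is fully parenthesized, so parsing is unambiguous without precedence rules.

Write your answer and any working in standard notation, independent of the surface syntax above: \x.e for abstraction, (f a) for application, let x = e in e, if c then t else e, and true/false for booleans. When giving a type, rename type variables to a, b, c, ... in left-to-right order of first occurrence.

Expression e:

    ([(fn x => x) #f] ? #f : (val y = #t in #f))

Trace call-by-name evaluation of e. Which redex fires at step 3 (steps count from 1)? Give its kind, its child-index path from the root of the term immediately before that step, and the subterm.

Answer: let at root : (let y = true in false)

Working:
step 0: (if ((\x.x) false) then false else (let y = true in false))
step 1: [beta@0] (if false then false else (let y = true in false))
step 2: [if@root] (let y = true in false)
step 3: [let@root] false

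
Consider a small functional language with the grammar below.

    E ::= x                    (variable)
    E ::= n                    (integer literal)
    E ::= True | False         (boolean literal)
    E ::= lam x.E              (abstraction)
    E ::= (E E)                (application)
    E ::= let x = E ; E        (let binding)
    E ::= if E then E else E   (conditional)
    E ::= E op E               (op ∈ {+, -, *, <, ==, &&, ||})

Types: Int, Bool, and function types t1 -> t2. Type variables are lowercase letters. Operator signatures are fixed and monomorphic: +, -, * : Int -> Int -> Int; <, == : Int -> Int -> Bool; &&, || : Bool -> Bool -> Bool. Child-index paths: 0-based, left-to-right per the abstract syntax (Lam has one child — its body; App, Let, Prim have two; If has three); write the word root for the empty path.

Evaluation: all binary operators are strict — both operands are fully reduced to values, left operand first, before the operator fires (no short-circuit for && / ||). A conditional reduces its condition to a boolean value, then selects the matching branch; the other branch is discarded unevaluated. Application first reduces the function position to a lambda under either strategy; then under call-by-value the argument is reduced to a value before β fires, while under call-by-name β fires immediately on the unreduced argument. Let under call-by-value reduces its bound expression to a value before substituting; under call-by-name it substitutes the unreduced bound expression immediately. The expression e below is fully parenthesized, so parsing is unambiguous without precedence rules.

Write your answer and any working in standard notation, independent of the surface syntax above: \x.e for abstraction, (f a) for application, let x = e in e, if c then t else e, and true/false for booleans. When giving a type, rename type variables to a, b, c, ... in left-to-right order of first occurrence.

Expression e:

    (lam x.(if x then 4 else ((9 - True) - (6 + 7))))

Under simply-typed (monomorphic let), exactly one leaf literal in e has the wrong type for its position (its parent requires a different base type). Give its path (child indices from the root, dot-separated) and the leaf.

Working:
x : a
  unify a ~ Bool
  unify Int ~ Int
  unify Bool ~ Int
  FAIL: mismatch Bool ~ Int

Answer: 0.2.0.1 : true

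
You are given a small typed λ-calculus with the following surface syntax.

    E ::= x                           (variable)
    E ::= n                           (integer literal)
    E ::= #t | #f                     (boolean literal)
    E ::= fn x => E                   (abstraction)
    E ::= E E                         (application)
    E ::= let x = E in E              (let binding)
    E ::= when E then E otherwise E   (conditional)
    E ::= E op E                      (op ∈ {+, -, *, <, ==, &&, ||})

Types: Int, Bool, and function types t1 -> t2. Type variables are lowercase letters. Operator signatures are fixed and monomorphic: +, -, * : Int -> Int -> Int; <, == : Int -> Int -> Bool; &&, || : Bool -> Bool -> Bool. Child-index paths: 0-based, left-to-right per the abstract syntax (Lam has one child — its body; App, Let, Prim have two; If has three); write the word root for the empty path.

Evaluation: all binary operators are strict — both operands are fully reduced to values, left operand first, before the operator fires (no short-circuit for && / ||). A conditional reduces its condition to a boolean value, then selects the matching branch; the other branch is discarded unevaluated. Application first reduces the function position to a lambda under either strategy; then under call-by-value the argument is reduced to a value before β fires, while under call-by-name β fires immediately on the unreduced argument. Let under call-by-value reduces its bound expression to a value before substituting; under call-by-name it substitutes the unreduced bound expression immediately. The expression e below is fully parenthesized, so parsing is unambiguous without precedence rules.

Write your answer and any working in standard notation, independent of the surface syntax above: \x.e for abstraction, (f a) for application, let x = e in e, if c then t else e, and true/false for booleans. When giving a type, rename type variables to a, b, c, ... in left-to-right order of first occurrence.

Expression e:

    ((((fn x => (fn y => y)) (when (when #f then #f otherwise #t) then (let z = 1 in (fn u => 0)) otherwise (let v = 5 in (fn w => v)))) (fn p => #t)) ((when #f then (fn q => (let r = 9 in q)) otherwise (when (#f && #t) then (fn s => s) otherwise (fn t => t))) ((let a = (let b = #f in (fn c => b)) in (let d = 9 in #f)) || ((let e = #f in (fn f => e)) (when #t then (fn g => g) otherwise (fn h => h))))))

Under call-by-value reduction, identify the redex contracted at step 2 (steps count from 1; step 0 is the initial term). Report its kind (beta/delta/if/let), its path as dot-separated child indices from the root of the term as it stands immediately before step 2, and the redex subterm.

Answer: if at 0.0.1 : (if true then (let z = 1 in (\u.0)) else (let v = 5 in (\w.v)))

Trace:
step 0: ((((\x.(\y.y)) (if (if false then false else true) then (let z = 1 in (\u.0)) else (let v = 5 in (\w.v)))) (\p.true)) ((if false then (\q.(let r = 9 in q)) else (if (false && true) then (\s.s) else (\t.t))) ((let a = (let b = false in (\c.b)) in (let d = 9 in false)) || ((let e = false in (\f.e)) (if true then (\g.g) else (\h.h))))))
step 1: [if@0.0.1.0] ((((\x.(\y.y)) (if true then (let z = 1 in (\u.0)) else (let v = 5 in (\w.v)))) (\p.true)) ((if false then (\q.(let r = 9 in q)) else (if (false && true) then (\s.s) else (\t.t))) ((let a = (let b = false in (\c.b)) in (let d = 9 in false)) || ((let e = false in (\f.e)) (if true then (\g.g) else (\h.h))))))
step 2: [if@0.0.1] ((((\x.(\y.y)) (let z = 1 in (\u.0))) (\p.true)) ((if false then (\q.(let r = 9 in q)) else (if (false && true) then (\s.s) else (\t.t))) ((let a = (let b = false in (\c.b)) in (let d = 9 in false)) || ((let e = false in (\f.e)) (if true then (\g.g) else (\h.h))))))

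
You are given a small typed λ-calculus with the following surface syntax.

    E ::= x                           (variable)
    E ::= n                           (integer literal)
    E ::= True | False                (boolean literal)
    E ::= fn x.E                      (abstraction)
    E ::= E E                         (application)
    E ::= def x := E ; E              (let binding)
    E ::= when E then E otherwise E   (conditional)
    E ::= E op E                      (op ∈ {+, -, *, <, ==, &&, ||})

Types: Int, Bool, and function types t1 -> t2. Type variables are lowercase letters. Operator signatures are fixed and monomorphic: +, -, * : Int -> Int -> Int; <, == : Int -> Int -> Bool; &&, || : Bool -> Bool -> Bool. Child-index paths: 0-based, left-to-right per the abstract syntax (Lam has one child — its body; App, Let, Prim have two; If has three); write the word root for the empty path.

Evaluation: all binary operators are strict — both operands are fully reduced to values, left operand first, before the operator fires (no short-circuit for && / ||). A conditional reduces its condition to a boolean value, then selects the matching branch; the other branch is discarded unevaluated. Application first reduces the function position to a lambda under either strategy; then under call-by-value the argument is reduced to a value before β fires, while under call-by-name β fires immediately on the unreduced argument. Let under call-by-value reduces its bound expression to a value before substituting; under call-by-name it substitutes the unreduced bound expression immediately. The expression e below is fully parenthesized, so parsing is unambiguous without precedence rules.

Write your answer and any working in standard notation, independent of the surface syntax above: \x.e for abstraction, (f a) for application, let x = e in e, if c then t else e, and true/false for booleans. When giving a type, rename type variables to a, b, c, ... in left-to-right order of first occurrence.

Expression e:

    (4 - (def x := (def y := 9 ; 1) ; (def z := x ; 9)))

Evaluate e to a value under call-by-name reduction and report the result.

Working:
step 0: (4 - (let x = (let y = 9 in 1) in (let z = x in 9)))
step 1: [let@1] (4 - (let z = (let y = 9 in 1) in 9))
step 2: [let@1] (4 - 9)
step 3: [delta@root] -5

Answer: -5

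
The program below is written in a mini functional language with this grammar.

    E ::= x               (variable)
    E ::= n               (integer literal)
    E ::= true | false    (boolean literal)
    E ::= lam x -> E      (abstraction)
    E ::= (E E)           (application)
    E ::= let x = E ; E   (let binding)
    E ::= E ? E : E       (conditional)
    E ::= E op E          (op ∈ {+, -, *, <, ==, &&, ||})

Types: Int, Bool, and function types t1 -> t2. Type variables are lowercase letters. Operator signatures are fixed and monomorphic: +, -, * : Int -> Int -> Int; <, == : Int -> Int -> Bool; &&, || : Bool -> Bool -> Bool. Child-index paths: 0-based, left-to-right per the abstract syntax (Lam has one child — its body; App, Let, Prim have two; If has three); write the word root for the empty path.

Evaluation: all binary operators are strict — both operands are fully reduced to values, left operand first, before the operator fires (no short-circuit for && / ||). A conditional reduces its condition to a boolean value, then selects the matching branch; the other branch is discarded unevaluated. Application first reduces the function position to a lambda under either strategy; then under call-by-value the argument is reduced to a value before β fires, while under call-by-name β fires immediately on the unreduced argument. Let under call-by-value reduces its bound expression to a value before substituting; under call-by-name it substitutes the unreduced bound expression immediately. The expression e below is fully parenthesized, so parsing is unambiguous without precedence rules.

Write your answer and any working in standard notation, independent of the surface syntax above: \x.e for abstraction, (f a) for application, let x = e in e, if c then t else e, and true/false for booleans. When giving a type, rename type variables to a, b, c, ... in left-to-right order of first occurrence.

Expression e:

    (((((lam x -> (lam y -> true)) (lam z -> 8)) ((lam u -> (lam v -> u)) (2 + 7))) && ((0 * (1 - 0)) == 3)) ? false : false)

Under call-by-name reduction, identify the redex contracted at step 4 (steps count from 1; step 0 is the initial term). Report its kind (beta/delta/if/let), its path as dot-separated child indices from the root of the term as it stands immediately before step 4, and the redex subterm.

Answer: delta at 0.1.0 : (0 * 1)

Working:
step 0: (if ((((\x.(\y.true)) (\z.8)) ((\u.(\v.u)) (2 + 7))) && ((0 * (1 - 0)) == 3)) then false else false)
step 1: [beta@0.0.0] (if (((\y.true) ((\u.(\v.u)) (2 + 7))) && ((0 * (1 - 0)) == 3)) then false else false)
step 2: [beta@0.0] (if (true && ((0 * (1 - 0)) == 3)) then false else false)
step 3: [delta@0.1.0.1] (if (true && ((0 * 1) == 3)) then false else false)
step 4: [delta@0.1.0] (if (true && (0 == 3)) then false else false)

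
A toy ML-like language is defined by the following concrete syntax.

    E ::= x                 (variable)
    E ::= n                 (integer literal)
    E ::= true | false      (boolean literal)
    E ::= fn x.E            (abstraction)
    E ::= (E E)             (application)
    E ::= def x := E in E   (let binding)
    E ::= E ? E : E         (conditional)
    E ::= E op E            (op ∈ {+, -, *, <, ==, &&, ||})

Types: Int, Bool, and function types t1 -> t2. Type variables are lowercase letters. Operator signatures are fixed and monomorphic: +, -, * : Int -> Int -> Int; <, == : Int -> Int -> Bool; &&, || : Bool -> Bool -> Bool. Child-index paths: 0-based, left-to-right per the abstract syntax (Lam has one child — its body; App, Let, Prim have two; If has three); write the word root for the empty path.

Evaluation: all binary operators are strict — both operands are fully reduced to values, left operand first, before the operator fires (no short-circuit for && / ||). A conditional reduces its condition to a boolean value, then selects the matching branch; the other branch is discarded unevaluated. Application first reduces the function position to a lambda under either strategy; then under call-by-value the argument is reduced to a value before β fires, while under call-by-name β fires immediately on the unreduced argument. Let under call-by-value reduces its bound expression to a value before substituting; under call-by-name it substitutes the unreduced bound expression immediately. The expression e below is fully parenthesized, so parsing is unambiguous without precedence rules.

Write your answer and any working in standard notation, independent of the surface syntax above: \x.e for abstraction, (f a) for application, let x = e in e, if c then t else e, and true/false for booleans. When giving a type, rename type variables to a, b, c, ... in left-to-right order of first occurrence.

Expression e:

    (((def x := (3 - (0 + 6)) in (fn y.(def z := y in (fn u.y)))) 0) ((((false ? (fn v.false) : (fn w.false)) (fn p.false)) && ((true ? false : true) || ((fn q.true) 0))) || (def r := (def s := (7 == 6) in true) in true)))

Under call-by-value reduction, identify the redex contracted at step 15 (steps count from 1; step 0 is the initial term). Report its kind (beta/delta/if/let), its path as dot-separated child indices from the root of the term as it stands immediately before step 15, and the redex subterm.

Derivation:
step 0: (((let x = (3 - (0 + 6)) in (\y.(let z = y in (\u.y)))) 0) ((((if false then (\v.false) else (\w.false)) (\p.false)) && ((if true then false else true) || ((\q.true) 0))) || (let r = (let s = (7 == 6) in true) in true)))
step 1: [delta@0.0.0.1] (((let x = (3 - 6) in (\y.(let z = y in (\u.y)))) 0) ((((if false then (\v.false) else (\w.false)) (\p.false)) && ((if true then false else true) || ((\q.true) 0))) || (let r = (let s = (7 == 6) in true) in true)))
step 2: [delta@0.0.0] (((let x = -3 in (\y.(let z = y in (\u.y)))) 0) ((((if false then (\v.false) else (\w.false)) (\p.false)) && ((if true then false else true) || ((\q.true) 0))) || (let r = (let s = (7 == 6) in true) in true)))
step 3: [let@0.0] (((\y.(let z = y in (\u.y))) 0) ((((if false then (\v.false) else (\w.false)) (\p.false)) && ((if true then false else true) || ((\q.true) 0))) || (let r = (let s = (7 == 6) in true) in true)))
step 4: [beta@0] ((let z = 0 in (\u.0)) ((((if false then (\v.false) else (\w.false)) (\p.false)) && ((if true then false else true) || ((\q.true) 0))) || (let r = (let s = (7 == 6) in true) in true)))
step 5: [let@0] ((\u.0) ((((if false then (\v.false) else (\w.false)) (\p.false)) && ((if true then false else true) || ((\q.true) 0))) || (let r = (let s = (7 == 6) in true) in true)))
step 6: [if@1.0.0.0] ((\u.0) ((((\w.false) (\p.false)) && ((if true then false else true) || ((\q.true) 0))) || (let r = (let s = (7 == 6) in true) in true)))
step 7: [beta@1.0.0] ((\u.0) ((false && ((if true then false else true) || ((\q.true) 0))) || (let r = (let s = (7 == 6) in true) in true)))
step 8: [if@1.0.1.0] ((\u.0) ((false && (false || ((\q.true) 0))) || (let r = (let s = (7 == 6) in true) in true)))
step 9: [beta@1.0.1.1] ((\u.0) ((false && (false || true)) || (let r = (let s = (7 == 6) in true) in true)))
step 10: [delta@1.0.1] ((\u.0) ((false && true) || (let r = (let s = (7 == 6) in true) in true)))
step 11: [delta@1.0] ((\u.0) (false || (let r = (let s = (7 == 6) in true) in true)))
step 12: [delta@1.1.0.0] ((\u.0) (false || (let r = (let s = false in true) in true)))
step 13: [let@1.1.0] ((\u.0) (false || (let r = true in true)))
step 14: [let@1.1] ((\u.0) (false || true))
step 15: [delta@1] ((\u.0) true)

Answer: delta at 1 : (false || true)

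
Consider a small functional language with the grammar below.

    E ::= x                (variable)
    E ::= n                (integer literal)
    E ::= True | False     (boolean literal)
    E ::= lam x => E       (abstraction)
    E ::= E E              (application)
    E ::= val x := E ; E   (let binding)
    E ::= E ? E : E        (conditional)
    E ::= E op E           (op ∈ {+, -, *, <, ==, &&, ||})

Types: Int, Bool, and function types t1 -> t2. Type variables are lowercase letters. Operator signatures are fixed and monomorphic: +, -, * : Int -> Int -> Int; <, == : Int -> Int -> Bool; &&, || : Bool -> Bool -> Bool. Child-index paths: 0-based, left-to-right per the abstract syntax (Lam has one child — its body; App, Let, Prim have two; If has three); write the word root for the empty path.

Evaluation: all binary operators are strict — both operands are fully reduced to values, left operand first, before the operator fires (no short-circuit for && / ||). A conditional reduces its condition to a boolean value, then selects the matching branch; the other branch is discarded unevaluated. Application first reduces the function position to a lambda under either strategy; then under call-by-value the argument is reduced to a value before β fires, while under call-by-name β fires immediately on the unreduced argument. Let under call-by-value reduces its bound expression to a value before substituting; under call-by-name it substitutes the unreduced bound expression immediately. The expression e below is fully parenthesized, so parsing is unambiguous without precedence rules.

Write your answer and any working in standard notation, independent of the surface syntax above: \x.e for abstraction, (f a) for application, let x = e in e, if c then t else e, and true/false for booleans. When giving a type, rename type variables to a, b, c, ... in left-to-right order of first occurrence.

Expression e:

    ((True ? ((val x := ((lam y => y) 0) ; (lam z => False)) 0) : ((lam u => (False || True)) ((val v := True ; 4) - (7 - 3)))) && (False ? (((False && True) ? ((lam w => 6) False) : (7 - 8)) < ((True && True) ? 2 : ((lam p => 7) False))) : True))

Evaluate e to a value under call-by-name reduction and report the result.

Answer: false

Trace:
step 0: ((if true then ((let x = ((\y.y) 0) in (\z.false)) 0) else ((\u.(false || true)) ((let v = true in 4) - (7 - 3)))) && (if false then ((if (false && true) then ((\w.6) false) else (7 - 8)) < (if (true && true) then 2 else ((\p.7) false))) else true))
step 1: [if@0] (((let x = ((\y.y) 0) in (\z.false)) 0) && (if false then ((if (false && true) then ((\w.6) false) else (7 - 8)) < (if (true && true) then 2 else ((\p.7) false))) else true))
step 2: [let@0.0] (((\z.false) 0) && (if false then ((if (false && true) then ((\w.6) false) else (7 - 8)) < (if (true && true) then 2 else ((\p.7) false))) else true))
step 3: [beta@0] (false && (if false then ((if (false && true) then ((\w.6) false) else (7 - 8)) < (if (true && true) then 2 else ((\p.7) false))) else true))
step 4: [if@1] (false && true)
step 5: [delta@root] false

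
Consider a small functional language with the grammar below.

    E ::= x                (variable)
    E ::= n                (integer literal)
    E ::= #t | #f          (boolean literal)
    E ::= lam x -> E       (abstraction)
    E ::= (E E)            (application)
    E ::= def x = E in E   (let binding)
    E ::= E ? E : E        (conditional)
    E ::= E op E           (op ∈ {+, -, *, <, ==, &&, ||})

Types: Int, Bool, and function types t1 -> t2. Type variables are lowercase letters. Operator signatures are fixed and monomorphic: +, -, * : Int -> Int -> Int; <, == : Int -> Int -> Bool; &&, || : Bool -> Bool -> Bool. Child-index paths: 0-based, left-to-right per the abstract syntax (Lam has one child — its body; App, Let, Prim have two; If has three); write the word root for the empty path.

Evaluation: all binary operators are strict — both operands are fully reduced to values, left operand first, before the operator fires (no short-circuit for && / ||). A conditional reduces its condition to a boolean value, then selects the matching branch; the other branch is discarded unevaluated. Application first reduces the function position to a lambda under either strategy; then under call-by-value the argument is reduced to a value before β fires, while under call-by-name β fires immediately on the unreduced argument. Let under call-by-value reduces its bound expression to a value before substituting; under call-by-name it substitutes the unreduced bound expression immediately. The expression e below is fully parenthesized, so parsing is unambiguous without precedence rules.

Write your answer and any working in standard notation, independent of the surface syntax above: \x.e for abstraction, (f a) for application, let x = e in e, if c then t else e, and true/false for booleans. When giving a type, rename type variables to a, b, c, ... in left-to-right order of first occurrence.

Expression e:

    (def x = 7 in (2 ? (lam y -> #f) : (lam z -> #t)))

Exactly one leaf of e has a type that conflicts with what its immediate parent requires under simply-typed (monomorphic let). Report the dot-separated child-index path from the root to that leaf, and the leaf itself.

Answer: 1.0 : 2

Working:
let x : Int
  unify Int ~ Bool
  FAIL: mismatch Int ~ Bool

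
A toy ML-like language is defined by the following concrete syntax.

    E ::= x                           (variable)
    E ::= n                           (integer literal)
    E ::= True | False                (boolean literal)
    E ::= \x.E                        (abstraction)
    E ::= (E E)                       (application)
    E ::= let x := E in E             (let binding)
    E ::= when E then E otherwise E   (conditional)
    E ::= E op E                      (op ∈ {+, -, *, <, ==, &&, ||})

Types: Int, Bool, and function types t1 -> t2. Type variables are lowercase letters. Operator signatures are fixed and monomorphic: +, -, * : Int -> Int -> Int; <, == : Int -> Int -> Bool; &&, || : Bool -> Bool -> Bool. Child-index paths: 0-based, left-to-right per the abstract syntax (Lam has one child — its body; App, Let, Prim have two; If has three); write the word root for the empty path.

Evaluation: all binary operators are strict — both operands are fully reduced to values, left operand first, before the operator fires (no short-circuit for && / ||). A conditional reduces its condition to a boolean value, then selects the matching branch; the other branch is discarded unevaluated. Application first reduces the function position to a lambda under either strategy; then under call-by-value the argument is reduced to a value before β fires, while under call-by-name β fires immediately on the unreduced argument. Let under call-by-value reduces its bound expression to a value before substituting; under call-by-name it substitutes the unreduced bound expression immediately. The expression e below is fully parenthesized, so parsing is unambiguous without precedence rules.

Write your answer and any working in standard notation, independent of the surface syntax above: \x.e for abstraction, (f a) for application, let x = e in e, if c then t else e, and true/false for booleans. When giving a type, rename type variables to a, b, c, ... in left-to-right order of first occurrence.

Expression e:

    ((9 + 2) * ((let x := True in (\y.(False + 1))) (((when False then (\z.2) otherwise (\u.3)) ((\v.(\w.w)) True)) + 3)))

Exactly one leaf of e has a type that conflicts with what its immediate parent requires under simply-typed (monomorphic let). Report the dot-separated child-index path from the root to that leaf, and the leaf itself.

Answer: 1.0.1.0.0 : false

Trace:
  unify Int ~ Int
  unify Int ~ Int
  unify Int ~ Int
let x : Bool
  unify Bool ~ Int
  FAIL: mismatch Bool ~ Int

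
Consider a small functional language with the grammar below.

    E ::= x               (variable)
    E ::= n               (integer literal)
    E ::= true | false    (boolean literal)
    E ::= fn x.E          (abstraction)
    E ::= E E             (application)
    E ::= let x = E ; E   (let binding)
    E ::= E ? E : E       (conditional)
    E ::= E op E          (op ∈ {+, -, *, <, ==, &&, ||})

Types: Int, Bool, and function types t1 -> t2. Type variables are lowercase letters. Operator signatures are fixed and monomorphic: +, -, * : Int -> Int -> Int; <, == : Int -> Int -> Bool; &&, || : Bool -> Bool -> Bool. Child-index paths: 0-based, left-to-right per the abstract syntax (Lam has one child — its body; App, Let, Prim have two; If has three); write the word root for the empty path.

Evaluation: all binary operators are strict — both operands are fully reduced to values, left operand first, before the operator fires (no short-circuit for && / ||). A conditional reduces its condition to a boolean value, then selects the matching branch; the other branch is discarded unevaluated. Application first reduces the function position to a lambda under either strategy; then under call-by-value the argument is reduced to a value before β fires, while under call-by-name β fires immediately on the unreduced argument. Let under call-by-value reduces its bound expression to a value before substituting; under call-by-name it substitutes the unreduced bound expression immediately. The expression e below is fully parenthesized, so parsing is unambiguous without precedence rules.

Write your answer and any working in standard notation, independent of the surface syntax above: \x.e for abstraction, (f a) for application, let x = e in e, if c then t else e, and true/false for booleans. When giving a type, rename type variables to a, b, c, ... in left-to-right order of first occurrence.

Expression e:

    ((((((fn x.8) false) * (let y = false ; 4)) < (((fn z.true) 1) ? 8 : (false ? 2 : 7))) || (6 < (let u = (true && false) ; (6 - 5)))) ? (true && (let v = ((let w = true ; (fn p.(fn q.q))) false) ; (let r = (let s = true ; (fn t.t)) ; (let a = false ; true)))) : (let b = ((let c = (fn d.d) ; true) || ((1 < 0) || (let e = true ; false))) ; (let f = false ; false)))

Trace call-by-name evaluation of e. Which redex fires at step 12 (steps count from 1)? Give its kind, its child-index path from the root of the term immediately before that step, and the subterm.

Answer: let at root : (let b = ((let c = (\d.d) in true) || ((1 < 0) || (let e = true in false))) in (let f = false in false))

Trace:
step 0: (if (((((\x.8) false) * (let y = false in 4)) < (if ((\z.true) 1) then 8 else (if false then 2 else 7))) || (6 < (let u = (true && false) in (6 - 5)))) then (true && (let v = ((let w = true in (\p.(\q.q))) false) in (let r = (let s = true in (\t.t)) in (let a = false in true)))) else (let b = ((let c = (\d.d) in true) || ((1 < 0) || (let e = true in false))) in (let f = false in false)))
step 1: [beta@0.0.0.0] (if (((8 * (let y = false in 4)) < (if ((\z.true) 1) then 8 else (if false then 2 else 7))) || (6 < (let u = (true && false) in (6 - 5)))) then (true && (let v = ((let w = true in (\p.(\q.q))) false) in (let r = (let s = true in (\t.t)) in (let a = false in true)))) else (let b = ((let c = (\d.d) in true) || ((1 < 0) || (let e = true in false))) in (let f = false in false)))
step 2: [let@0.0.0.1] (if (((8 * 4) < (if ((\z.true) 1) then 8 else (if false then 2 else 7))) || (6 < (let u = (true && false) in (6 - 5)))) then (true && (let v = ((let w = true in (\p.(\q.q))) false) in (let r = (let s = true in (\t.t)) in (let a = false in true)))) else (let b = ((let c = (\d.d) in true) || ((1 < 0) || (let e = true in false))) in (let f = false in false)))
step 3: [delta@0.0.0] (if ((32 < (if ((\z.true) 1) then 8 else (if false then 2 else 7))) || (6 < (let u = (true && false) in (6 - 5)))) then (true && (let v = ((let w = true in (\p.(\q.q))) false) in (let r = (let s = true in (\t.t)) in (let a = false in true)))) else (let b = ((let c = (\d.d) in true) || ((1 < 0) || (let e = true in false))) in (let f = false in false)))
step 4: [beta@0.0.1.0] (if ((32 < (if true then 8 else (if false then 2 else 7))) || (6 < (let u = (true && false) in (6 - 5)))) then (true && (let v = ((let w = true in (\p.(\q.q))) false) in (let r = (let s = true in (\t.t)) in (let a = false in true)))) else (let b = ((let c = (\d.d) in true) || ((1 < 0) || (let e = true in false))) in (let f = false in false)))
step 5: [if@0.0.1] (if ((32 < 8) || (6 < (let u = (true && false) in (6 - 5)))) then (true && (let v = ((let w = true in (\p.(\q.q))) false) in (let r = (let s = true in (\t.t)) in (let a = false in true)))) else (let b = ((let c = (\d.d) in true) || ((1 < 0) || (let e = true in false))) in (let f = false in false)))
step 6: [delta@0.0] (if (false || (6 < (let u = (true && false) in (6 - 5)))) then (true && (let v = ((let w = true in (\p.(\q.q))) false) in (let r = (let s = true in (\t.t)) in (let a = false in true)))) else (let b = ((let c = (\d.d) in true) || ((1 < 0) || (let e = true in false))) in (let f = false in false)))
step 7: [let@0.1.1] (if (false || (6 < (6 - 5))) then (true && (let v = ((let w = true in (\p.(\q.q))) false) in (let r = (let s = true in (\t.t)) in (let a = false in true)))) else (let b = ((let c = (\d.d) in true) || ((1 < 0) || (let e = true in false))) in (let f = false in false)))
step 8: [delta@0.1.1] (if (false || (6 < 1)) then (true && (let v = ((let w = true in (\p.(\q.q))) false) in (let r = (let s = true in (\t.t)) in (let a = false in true)))) else (let b = ((let c = (\d.d) in true) || ((1 < 0) || (let e = true in false))) in (let f = false in false)))
step 9: [delta@0.1] (if (false || false) then (true && (let v = ((let w = true in (\p.(\q.q))) false) in (let r = (let s = true in (\t.t)) in (let a = false in true)))) else (let b = ((let c = (\d.d) in true) || ((1 < 0) || (let e = true in false))) in (let f = false in false)))
step 10: [delta@0] (if false then (true && (let v = ((let w = true in (\p.(\q.q))) false) in (let r = (let s = true in (\t.t)) in (let a = false in true)))) else (let b = ((let c = (\d.d) in true) || ((1 < 0) || (let e = true in false))) in (let f = false in false)))
step 11: [if@root] (let b = ((let c = (\d.d) in true) || ((1 < 0) || (let e = true in false))) in (let f = false in false))
step 12: [let@root] (let f = false in false)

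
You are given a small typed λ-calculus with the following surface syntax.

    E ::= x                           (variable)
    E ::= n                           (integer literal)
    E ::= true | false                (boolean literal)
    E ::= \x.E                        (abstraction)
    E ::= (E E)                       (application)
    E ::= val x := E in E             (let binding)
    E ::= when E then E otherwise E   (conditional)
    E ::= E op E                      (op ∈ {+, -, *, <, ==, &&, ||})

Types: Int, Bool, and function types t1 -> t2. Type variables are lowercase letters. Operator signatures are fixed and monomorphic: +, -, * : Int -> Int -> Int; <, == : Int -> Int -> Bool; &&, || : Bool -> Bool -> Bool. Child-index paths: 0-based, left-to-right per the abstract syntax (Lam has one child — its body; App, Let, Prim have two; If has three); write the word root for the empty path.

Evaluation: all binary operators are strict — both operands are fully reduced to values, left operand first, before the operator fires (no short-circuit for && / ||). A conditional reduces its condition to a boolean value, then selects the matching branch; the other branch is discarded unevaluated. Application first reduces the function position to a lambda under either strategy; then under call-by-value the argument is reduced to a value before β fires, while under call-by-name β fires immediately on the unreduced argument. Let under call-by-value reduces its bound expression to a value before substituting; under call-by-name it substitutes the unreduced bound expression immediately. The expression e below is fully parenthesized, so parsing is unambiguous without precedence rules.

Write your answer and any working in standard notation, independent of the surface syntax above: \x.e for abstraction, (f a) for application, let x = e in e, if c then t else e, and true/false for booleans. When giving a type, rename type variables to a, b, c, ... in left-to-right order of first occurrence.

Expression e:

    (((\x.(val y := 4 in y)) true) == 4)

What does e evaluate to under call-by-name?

Answer: true

Derivation:
step 0: (((\x.(let y = 4 in y)) true) == 4)
step 1: [beta@0] ((let y = 4 in y) == 4)
step 2: [let@0] (4 == 4)
step 3: [delta@root] true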